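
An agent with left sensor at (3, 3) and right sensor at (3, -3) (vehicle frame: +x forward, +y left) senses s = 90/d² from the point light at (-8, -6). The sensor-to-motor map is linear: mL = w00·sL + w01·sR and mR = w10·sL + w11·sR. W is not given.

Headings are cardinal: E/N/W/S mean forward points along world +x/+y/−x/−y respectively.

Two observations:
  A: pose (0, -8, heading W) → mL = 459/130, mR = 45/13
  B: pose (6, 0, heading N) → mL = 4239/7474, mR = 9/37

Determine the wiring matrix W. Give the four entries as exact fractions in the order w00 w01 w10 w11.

1 1/2 0 1

obs A: pose=(0,-8,W) → sL=9/5, sR=45/13, mL=459/130, mR=45/13
obs B: pose=(6,0,N) → sL=45/101, sR=9/37, mL=4239/7474, mR=9/37
sensor matrix S = [[9/5, 45/13], [45/101, 9/37]]; det S = -268272/242905
solve [mL_A; mL_B] = S·[w00; w01] and [mR_A; mR_B] = S·[w10; w11]:
  w00 = 1, w01 = 1/2, w10 = 0, w11 = 1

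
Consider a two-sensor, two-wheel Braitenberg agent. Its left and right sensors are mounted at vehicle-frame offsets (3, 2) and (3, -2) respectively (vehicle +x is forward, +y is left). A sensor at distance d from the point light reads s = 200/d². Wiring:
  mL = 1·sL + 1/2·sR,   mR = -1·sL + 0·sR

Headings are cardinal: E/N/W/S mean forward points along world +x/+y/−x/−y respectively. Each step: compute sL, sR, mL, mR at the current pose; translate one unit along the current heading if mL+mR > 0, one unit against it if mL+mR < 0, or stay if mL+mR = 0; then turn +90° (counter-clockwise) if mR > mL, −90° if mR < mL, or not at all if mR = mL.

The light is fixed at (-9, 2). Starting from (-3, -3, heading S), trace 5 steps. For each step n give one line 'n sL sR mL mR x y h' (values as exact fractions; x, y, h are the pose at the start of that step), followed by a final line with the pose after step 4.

0 25/16 5/2 45/16 -25/16 -3 -3 S
1 200/73 8 492/73 -200/73 -3 -4 W
2 100/9 100/29 3350/261 -100/9 -4 -4 N
3 200/73 200/113 29900/8249 -200/73 -4 -3 E
4 25/16 5/2 45/16 -25/16 -3 -3 S
final -3 -4 W

n=0: pose=(-3,-3,S); sL=25/16, sR=5/2; mL=45/16, mR=-25/16; mL+mR=5/4 → advance +1; mR−mL=-35/8 → turn -1·90°
n=1: pose=(-3,-4,W); sL=200/73, sR=8; mL=492/73, mR=-200/73; mL+mR=4 → advance +1; mR−mL=-692/73 → turn -1·90°
n=2: pose=(-4,-4,N); sL=100/9, sR=100/29; mL=3350/261, mR=-100/9; mL+mR=50/29 → advance +1; mR−mL=-6250/261 → turn -1·90°
n=3: pose=(-4,-3,E); sL=200/73, sR=200/113; mL=29900/8249, mR=-200/73; mL+mR=100/113 → advance +1; mR−mL=-52500/8249 → turn -1·90°
n=4: pose=(-3,-3,S); sL=25/16, sR=5/2; mL=45/16, mR=-25/16; mL+mR=5/4 → advance +1; mR−mL=-35/8 → turn -1·90°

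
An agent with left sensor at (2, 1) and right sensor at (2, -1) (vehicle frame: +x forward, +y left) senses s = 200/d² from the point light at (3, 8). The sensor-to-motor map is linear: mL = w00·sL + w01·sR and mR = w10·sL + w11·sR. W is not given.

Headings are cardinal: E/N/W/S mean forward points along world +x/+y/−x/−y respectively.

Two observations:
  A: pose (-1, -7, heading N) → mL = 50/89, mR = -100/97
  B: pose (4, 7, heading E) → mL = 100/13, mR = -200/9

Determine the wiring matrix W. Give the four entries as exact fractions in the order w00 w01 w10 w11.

0 1/2 -1 0

obs A: pose=(-1,-7,N) → sL=100/97, sR=100/89, mL=50/89, mR=-100/97
obs B: pose=(4,7,E) → sL=200/9, sR=200/13, mL=100/13, mR=-200/9
sensor matrix S = [[100/97, 100/89], [200/9, 200/13]]; det S = -9200000/1010061
solve [mL_A; mL_B] = S·[w00; w01] and [mR_A; mR_B] = S·[w10; w11]:
  w00 = 0, w01 = 1/2, w10 = -1, w11 = 0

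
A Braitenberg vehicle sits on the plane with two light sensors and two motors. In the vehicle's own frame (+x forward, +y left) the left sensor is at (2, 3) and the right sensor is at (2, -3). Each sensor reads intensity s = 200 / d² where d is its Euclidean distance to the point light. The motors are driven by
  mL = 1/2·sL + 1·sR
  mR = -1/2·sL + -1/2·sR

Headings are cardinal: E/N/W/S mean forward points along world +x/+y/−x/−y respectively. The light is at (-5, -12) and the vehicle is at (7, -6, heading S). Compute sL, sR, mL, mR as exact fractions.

200/241 200/97 57900/23377 -33800/23377

left sensor world pos  = (10, -8); dL² = 241
right sensor world pos = (4, -8); dR² = 97
sL = 200/241 = 200/241
sR = 200/97 = 200/97
mL = 1/2·sL + 1·sR = 57900/23377
mR = -1/2·sL + -1/2·sR = -33800/23377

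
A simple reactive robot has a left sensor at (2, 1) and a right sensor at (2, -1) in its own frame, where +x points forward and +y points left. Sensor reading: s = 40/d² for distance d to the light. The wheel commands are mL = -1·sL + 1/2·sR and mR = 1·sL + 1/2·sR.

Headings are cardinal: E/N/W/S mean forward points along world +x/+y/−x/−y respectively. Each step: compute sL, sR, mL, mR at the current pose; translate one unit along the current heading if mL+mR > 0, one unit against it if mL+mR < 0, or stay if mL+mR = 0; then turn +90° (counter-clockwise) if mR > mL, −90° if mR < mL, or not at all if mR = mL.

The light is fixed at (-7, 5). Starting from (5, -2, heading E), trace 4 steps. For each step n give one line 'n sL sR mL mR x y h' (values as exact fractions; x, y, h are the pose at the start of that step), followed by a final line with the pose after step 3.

0 5/29 2/13 -36/377 94/377 5 -2 E
1 40/169 40/221 -420/2873 940/2873 6 -2 N
2 4/17 20/73 -122/1241 462/1241 6 -1 W
3 40/233 8/37 -548/8621 2412/8621 5 -1 S
final 5 -2 E

n=0: pose=(5,-2,E); sL=5/29, sR=2/13; mL=-36/377, mR=94/377; mL+mR=2/13 → advance +1; mR−mL=10/29 → turn +1·90°
n=1: pose=(6,-2,N); sL=40/169, sR=40/221; mL=-420/2873, mR=940/2873; mL+mR=40/221 → advance +1; mR−mL=80/169 → turn +1·90°
n=2: pose=(6,-1,W); sL=4/17, sR=20/73; mL=-122/1241, mR=462/1241; mL+mR=20/73 → advance +1; mR−mL=8/17 → turn +1·90°
n=3: pose=(5,-1,S); sL=40/233, sR=8/37; mL=-548/8621, mR=2412/8621; mL+mR=8/37 → advance +1; mR−mL=80/233 → turn +1·90°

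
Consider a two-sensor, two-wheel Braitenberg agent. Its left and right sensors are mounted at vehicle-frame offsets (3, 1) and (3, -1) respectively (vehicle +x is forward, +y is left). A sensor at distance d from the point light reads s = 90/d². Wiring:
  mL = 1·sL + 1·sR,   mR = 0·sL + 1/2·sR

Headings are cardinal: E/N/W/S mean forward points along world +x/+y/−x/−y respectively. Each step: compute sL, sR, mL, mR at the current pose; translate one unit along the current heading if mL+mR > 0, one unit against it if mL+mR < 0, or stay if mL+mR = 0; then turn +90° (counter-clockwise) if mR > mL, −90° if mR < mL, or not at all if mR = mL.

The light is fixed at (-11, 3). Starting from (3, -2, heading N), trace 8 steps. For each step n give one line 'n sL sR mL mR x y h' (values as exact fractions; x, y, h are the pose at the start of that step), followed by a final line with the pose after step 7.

n=0: pose=(3,-2,N); sL=90/173, sR=90/229; mL=36180/39617, mR=45/229; mL+mR=43965/39617 → advance +1; mR−mL=-28395/39617 → turn -1·90°
n=1: pose=(3,-1,E); sL=45/149, sR=45/157; mL=13770/23393, mR=45/314; mL+mR=34245/46786 → advance +1; mR−mL=-20835/46786 → turn -1·90°
n=2: pose=(4,-1,S); sL=18/61, sR=18/49; mL=1980/2989, mR=9/49; mL+mR=2529/2989 → advance +1; mR−mL=-1431/2989 → turn -1·90°
n=3: pose=(4,-2,W); sL=1/2, sR=9/16; mL=17/16, mR=9/32; mL+mR=43/32 → advance +1; mR−mL=-25/32 → turn -1·90°
n=4: pose=(3,-2,N); sL=90/173, sR=90/229; mL=36180/39617, mR=45/229; mL+mR=43965/39617 → advance +1; mR−mL=-28395/39617 → turn -1·90°
n=5: pose=(3,-1,E); sL=45/149, sR=45/157; mL=13770/23393, mR=45/314; mL+mR=34245/46786 → advance +1; mR−mL=-20835/46786 → turn -1·90°
n=6: pose=(4,-1,S); sL=18/61, sR=18/49; mL=1980/2989, mR=9/49; mL+mR=2529/2989 → advance +1; mR−mL=-1431/2989 → turn -1·90°
n=7: pose=(4,-2,W); sL=1/2, sR=9/16; mL=17/16, mR=9/32; mL+mR=43/32 → advance +1; mR−mL=-25/32 → turn -1·90°

0 90/173 90/229 36180/39617 45/229 3 -2 N
1 45/149 45/157 13770/23393 45/314 3 -1 E
2 18/61 18/49 1980/2989 9/49 4 -1 S
3 1/2 9/16 17/16 9/32 4 -2 W
4 90/173 90/229 36180/39617 45/229 3 -2 N
5 45/149 45/157 13770/23393 45/314 3 -1 E
6 18/61 18/49 1980/2989 9/49 4 -1 S
7 1/2 9/16 17/16 9/32 4 -2 W
final 3 -2 N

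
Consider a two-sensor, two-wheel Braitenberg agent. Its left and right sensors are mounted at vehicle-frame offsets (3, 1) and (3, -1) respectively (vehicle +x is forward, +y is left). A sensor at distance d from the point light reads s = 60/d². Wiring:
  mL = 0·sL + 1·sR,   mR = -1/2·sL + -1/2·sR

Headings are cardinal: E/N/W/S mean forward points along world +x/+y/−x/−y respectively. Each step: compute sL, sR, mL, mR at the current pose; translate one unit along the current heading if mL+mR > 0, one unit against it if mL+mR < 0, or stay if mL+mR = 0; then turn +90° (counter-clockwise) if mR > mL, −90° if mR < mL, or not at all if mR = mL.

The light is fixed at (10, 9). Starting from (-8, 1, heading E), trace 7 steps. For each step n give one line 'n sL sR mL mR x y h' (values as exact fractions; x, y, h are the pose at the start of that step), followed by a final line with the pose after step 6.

0 30/137 10/51 10/51 -1450/6987 -8 1 E
1 12/89 60/521 60/521 -5796/46369 -9 1 S
2 15/137 3/26 3/26 -801/7124 -9 2 W
3 60/457 60/377 60/377 -25020/172289 -10 2 N
4 30/157 30/169 30/169 -4890/26533 -10 3 E
5 60/481 12/113 12/113 -6276/54353 -11 3 S
6 5/51 15/148 15/148 -1505/15096 -11 4 W
final -12 4 N

n=0: pose=(-8,1,E); sL=30/137, sR=10/51; mL=10/51, mR=-1450/6987; mL+mR=-80/6987 → advance -1; mR−mL=-940/2329 → turn -1·90°
n=1: pose=(-9,1,S); sL=12/89, sR=60/521; mL=60/521, mR=-5796/46369; mL+mR=-456/46369 → advance -1; mR−mL=-11136/46369 → turn -1·90°
n=2: pose=(-9,2,W); sL=15/137, sR=3/26; mL=3/26, mR=-801/7124; mL+mR=21/7124 → advance +1; mR−mL=-1623/7124 → turn -1·90°
n=3: pose=(-10,2,N); sL=60/457, sR=60/377; mL=60/377, mR=-25020/172289; mL+mR=2400/172289 → advance +1; mR−mL=-52440/172289 → turn -1·90°
n=4: pose=(-10,3,E); sL=30/157, sR=30/169; mL=30/169, mR=-4890/26533; mL+mR=-180/26533 → advance -1; mR−mL=-9600/26533 → turn -1·90°
n=5: pose=(-11,3,S); sL=60/481, sR=12/113; mL=12/113, mR=-6276/54353; mL+mR=-504/54353 → advance -1; mR−mL=-12048/54353 → turn -1·90°
n=6: pose=(-11,4,W); sL=5/51, sR=15/148; mL=15/148, mR=-1505/15096; mL+mR=25/15096 → advance +1; mR−mL=-3035/15096 → turn -1·90°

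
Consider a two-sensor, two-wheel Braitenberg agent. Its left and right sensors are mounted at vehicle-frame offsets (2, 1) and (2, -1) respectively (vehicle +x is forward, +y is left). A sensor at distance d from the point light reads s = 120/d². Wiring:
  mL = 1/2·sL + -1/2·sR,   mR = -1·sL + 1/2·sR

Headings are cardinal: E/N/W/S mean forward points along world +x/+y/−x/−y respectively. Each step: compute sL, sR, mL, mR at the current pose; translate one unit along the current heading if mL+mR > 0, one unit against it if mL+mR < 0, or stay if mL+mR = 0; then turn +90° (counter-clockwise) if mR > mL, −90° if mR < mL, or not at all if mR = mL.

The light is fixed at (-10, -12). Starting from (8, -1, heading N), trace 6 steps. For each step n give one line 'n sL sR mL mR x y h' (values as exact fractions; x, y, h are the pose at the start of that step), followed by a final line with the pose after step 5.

0 60/229 12/53 216/12137 -1806/12137 8 -1 N
1 120/521 120/481 -2400/250601 -26460/250601 8 -2 E
2 30/97 3/8 -51/1552 -189/1552 7 -2 S
3 24/65 40/123 176/7995 -1652/7995 7 -1 W
4 60/229 12/53 216/12137 -1806/12137 8 -1 N
5 120/521 120/481 -2400/250601 -26460/250601 8 -2 E
final 7 -2 S

n=0: pose=(8,-1,N); sL=60/229, sR=12/53; mL=216/12137, mR=-1806/12137; mL+mR=-30/229 → advance -1; mR−mL=-2022/12137 → turn -1·90°
n=1: pose=(8,-2,E); sL=120/521, sR=120/481; mL=-2400/250601, mR=-26460/250601; mL+mR=-60/521 → advance -1; mR−mL=-24060/250601 → turn -1·90°
n=2: pose=(7,-2,S); sL=30/97, sR=3/8; mL=-51/1552, mR=-189/1552; mL+mR=-15/97 → advance -1; mR−mL=-69/776 → turn -1·90°
n=3: pose=(7,-1,W); sL=24/65, sR=40/123; mL=176/7995, mR=-1652/7995; mL+mR=-12/65 → advance -1; mR−mL=-1828/7995 → turn -1·90°
n=4: pose=(8,-1,N); sL=60/229, sR=12/53; mL=216/12137, mR=-1806/12137; mL+mR=-30/229 → advance -1; mR−mL=-2022/12137 → turn -1·90°
n=5: pose=(8,-2,E); sL=120/521, sR=120/481; mL=-2400/250601, mR=-26460/250601; mL+mR=-60/521 → advance -1; mR−mL=-24060/250601 → turn -1·90°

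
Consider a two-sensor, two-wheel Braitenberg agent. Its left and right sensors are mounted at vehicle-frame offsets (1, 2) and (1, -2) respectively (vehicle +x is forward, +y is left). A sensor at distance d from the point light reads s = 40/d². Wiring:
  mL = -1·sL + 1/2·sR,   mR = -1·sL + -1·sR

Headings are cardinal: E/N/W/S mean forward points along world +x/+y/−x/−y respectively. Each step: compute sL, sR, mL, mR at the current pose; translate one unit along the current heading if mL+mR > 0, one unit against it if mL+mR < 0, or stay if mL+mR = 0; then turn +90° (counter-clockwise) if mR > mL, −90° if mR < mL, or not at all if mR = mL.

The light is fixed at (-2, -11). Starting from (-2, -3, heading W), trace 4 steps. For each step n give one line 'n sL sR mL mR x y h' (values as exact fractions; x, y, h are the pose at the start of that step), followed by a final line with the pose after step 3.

0 40/37 40/101 -3300/3737 -5520/3737 -2 -3 W
1 20/41 4/9 -98/369 -344/369 -1 -3 N
2 8/17 40/29 108/493 -912/493 -1 -4 E
3 1 1 -1/2 -2 -2 -4 S
final -2 -3 W

n=0: pose=(-2,-3,W); sL=40/37, sR=40/101; mL=-3300/3737, mR=-5520/3737; mL+mR=-8820/3737 → advance -1; mR−mL=-60/101 → turn -1·90°
n=1: pose=(-1,-3,N); sL=20/41, sR=4/9; mL=-98/369, mR=-344/369; mL+mR=-442/369 → advance -1; mR−mL=-2/3 → turn -1·90°
n=2: pose=(-1,-4,E); sL=8/17, sR=40/29; mL=108/493, mR=-912/493; mL+mR=-804/493 → advance -1; mR−mL=-60/29 → turn -1·90°
n=3: pose=(-2,-4,S); sL=1, sR=1; mL=-1/2, mR=-2; mL+mR=-5/2 → advance -1; mR−mL=-3/2 → turn -1·90°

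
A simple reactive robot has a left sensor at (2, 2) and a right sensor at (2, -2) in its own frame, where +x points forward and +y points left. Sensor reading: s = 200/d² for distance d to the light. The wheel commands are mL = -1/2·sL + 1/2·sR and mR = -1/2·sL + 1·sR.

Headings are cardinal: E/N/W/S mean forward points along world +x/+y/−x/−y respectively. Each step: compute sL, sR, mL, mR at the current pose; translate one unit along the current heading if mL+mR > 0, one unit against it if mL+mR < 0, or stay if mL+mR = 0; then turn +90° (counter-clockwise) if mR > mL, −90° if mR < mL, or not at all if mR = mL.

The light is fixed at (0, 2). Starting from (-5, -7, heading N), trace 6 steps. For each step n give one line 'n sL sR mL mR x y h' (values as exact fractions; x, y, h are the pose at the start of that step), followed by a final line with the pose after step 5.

0 100/49 100/29 1000/1421 3450/1421 -5 -7 N
1 200/149 40/17 1280/2533 4260/2533 -5 -6 W
2 50/29 50/41 -300/1189 425/1189 -6 -6 S
3 40/13 200/137 -1440/1781 -140/1781 -6 -7 E
4 20/13 100/37 280/481 930/481 -7 -7 N
5 200/181 200/117 6400/21177 24500/21177 -7 -6 W
final -8 -6 S

n=0: pose=(-5,-7,N); sL=100/49, sR=100/29; mL=1000/1421, mR=3450/1421; mL+mR=4450/1421 → advance +1; mR−mL=50/29 → turn +1·90°
n=1: pose=(-5,-6,W); sL=200/149, sR=40/17; mL=1280/2533, mR=4260/2533; mL+mR=5540/2533 → advance +1; mR−mL=20/17 → turn +1·90°
n=2: pose=(-6,-6,S); sL=50/29, sR=50/41; mL=-300/1189, mR=425/1189; mL+mR=125/1189 → advance +1; mR−mL=25/41 → turn +1·90°
n=3: pose=(-6,-7,E); sL=40/13, sR=200/137; mL=-1440/1781, mR=-140/1781; mL+mR=-1580/1781 → advance -1; mR−mL=100/137 → turn +1·90°
n=4: pose=(-7,-7,N); sL=20/13, sR=100/37; mL=280/481, mR=930/481; mL+mR=1210/481 → advance +1; mR−mL=50/37 → turn +1·90°
n=5: pose=(-7,-6,W); sL=200/181, sR=200/117; mL=6400/21177, mR=24500/21177; mL+mR=10300/7059 → advance +1; mR−mL=100/117 → turn +1·90°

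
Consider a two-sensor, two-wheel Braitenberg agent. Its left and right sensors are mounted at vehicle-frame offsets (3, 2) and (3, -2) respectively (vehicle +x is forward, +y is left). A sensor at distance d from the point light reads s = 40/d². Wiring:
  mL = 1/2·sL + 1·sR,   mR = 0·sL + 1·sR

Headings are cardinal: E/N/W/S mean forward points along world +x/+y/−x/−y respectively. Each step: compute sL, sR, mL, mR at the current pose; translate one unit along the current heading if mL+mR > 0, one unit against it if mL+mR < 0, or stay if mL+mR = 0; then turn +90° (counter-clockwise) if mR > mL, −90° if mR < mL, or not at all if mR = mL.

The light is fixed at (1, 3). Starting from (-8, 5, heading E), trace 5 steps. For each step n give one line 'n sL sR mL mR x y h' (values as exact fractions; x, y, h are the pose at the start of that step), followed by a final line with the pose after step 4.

0 10/13 10/9 175/117 10/9 -8 5 E
1 40/37 40/101 3500/3737 40/101 -7 5 S
2 20/61 4/13 374/793 4/13 -7 4 W
3 40/137 8/13 1356/1781 8/13 -8 4 N
4 10/13 10/9 175/117 10/9 -8 5 E
final -7 5 S

n=0: pose=(-8,5,E); sL=10/13, sR=10/9; mL=175/117, mR=10/9; mL+mR=305/117 → advance +1; mR−mL=-5/13 → turn -1·90°
n=1: pose=(-7,5,S); sL=40/37, sR=40/101; mL=3500/3737, mR=40/101; mL+mR=4980/3737 → advance +1; mR−mL=-20/37 → turn -1·90°
n=2: pose=(-7,4,W); sL=20/61, sR=4/13; mL=374/793, mR=4/13; mL+mR=618/793 → advance +1; mR−mL=-10/61 → turn -1·90°
n=3: pose=(-8,4,N); sL=40/137, sR=8/13; mL=1356/1781, mR=8/13; mL+mR=2452/1781 → advance +1; mR−mL=-20/137 → turn -1·90°
n=4: pose=(-8,5,E); sL=10/13, sR=10/9; mL=175/117, mR=10/9; mL+mR=305/117 → advance +1; mR−mL=-5/13 → turn -1·90°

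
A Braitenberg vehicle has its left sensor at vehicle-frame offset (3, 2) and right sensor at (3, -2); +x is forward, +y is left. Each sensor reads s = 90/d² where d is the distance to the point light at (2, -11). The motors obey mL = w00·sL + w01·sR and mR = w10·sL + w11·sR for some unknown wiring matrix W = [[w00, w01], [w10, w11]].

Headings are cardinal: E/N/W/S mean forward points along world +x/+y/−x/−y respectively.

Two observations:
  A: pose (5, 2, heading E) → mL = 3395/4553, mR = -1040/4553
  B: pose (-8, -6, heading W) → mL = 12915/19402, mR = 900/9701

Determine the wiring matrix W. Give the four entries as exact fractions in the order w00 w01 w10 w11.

obs A: pose=(5,2,E) → sL=10/29, sR=90/157, mL=3395/4553, mR=-1040/4553
obs B: pose=(-8,-6,W) → sL=45/89, sR=45/109, mL=12915/19402, mR=900/9701
sensor matrix S = [[10/29, 90/157], [45/89, 45/109]]; det S = -6514200/44168653
solve [mL_A; mL_B] = S·[w00; w01] and [mR_A; mR_B] = S·[w10; w11]:
  w00 = 1/2, w01 = 1, w10 = 1, w11 = -1

1/2 1 1 -1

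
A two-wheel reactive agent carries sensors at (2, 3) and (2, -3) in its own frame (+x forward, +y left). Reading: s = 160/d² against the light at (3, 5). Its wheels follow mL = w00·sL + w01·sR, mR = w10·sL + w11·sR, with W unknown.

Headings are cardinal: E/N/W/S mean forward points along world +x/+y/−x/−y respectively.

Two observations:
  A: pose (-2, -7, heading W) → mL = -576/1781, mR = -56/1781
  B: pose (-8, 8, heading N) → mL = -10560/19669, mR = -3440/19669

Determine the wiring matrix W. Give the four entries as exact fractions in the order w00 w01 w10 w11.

obs A: pose=(-2,-7,W) → sL=80/137, sR=16/13, mL=-576/1781, mR=-56/1781
obs B: pose=(-8,8,N) → sL=160/221, sR=160/89, mL=-10560/19669, mR=-3440/19669
sensor matrix S = [[80/137, 16/13], [160/221, 160/89]]; det S = 5560320/35030489
solve [mL_A; mL_B] = S·[w00; w01] and [mR_A; mR_B] = S·[w10; w11]:
  w00 = 1/2, w01 = -1/2, w10 = 1, w11 = -1/2

1/2 -1/2 1 -1/2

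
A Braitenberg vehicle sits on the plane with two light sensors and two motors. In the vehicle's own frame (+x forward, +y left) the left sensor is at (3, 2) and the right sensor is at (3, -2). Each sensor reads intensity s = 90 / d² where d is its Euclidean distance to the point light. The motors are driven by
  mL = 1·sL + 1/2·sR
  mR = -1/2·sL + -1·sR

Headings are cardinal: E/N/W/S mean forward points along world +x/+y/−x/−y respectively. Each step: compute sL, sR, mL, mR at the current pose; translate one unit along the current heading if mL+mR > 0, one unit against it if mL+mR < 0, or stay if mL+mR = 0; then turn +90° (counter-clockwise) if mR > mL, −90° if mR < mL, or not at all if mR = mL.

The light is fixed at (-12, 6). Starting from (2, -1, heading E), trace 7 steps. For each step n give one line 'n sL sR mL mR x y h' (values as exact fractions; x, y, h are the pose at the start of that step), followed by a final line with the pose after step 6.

0 45/157 9/37 4743/11618 -4491/11618 2 -1 E
1 90/389 90/269 41715/104641 -47115/104641 3 -1 S
2 45/104 9/16 297/416 -81/104 3 0 W
3 18/41 10/37 871/1517 -743/1517 4 0 N
4 9/37 9/41 1071/3034 -1035/3034 4 1 E
5 18/85 90/289 531/1445 -603/1445 5 1 S
6 45/116 9/20 711/1160 -747/1160 5 2 W
final 6 2 N

n=0: pose=(2,-1,E); sL=45/157, sR=9/37; mL=4743/11618, mR=-4491/11618; mL+mR=126/5809 → advance +1; mR−mL=-4617/5809 → turn -1·90°
n=1: pose=(3,-1,S); sL=90/389, sR=90/269; mL=41715/104641, mR=-47115/104641; mL+mR=-5400/104641 → advance -1; mR−mL=-88830/104641 → turn -1·90°
n=2: pose=(3,0,W); sL=45/104, sR=9/16; mL=297/416, mR=-81/104; mL+mR=-27/416 → advance -1; mR−mL=-621/416 → turn -1·90°
n=3: pose=(4,0,N); sL=18/41, sR=10/37; mL=871/1517, mR=-743/1517; mL+mR=128/1517 → advance +1; mR−mL=-1614/1517 → turn -1·90°
n=4: pose=(4,1,E); sL=9/37, sR=9/41; mL=1071/3034, mR=-1035/3034; mL+mR=18/1517 → advance +1; mR−mL=-1053/1517 → turn -1·90°
n=5: pose=(5,1,S); sL=18/85, sR=90/289; mL=531/1445, mR=-603/1445; mL+mR=-72/1445 → advance -1; mR−mL=-1134/1445 → turn -1·90°
n=6: pose=(5,2,W); sL=45/116, sR=9/20; mL=711/1160, mR=-747/1160; mL+mR=-9/290 → advance -1; mR−mL=-729/580 → turn -1·90°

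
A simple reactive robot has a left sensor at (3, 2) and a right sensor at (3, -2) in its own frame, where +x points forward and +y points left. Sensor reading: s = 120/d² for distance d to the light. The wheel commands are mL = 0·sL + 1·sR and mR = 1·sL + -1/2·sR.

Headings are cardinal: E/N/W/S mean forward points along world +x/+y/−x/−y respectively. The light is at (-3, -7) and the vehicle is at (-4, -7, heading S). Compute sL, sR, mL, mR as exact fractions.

left sensor world pos  = (-2, -10); dL² = 10
right sensor world pos = (-6, -10); dR² = 18
sL = 120/10 = 12
sR = 120/18 = 20/3
mL = 0·sL + 1·sR = 20/3
mR = 1·sL + -1/2·sR = 26/3

12 20/3 20/3 26/3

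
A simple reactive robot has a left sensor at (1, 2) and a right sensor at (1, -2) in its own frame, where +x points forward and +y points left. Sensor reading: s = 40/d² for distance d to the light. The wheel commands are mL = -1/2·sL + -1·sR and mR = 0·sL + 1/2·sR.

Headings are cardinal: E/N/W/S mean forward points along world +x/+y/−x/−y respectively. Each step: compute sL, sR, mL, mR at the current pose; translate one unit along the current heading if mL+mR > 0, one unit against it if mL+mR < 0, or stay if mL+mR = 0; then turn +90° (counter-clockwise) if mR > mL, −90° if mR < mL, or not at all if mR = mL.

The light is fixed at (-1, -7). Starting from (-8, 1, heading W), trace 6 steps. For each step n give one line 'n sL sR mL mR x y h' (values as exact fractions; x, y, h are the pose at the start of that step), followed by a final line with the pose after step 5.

0 2/5 10/41 -91/205 5/41 -8 1 W
1 8/13 40/113 -972/1469 20/113 -7 1 S
2 20/73 20/37 -1830/2701 10/37 -7 2 E
3 40/181 8/25 -1948/4525 4/25 -8 2 N
4 2/5 10/41 -91/205 5/41 -8 1 W
5 8/13 40/113 -972/1469 20/113 -7 1 S
final -7 2 E

n=0: pose=(-8,1,W); sL=2/5, sR=10/41; mL=-91/205, mR=5/41; mL+mR=-66/205 → advance -1; mR−mL=116/205 → turn +1·90°
n=1: pose=(-7,1,S); sL=8/13, sR=40/113; mL=-972/1469, mR=20/113; mL+mR=-712/1469 → advance -1; mR−mL=1232/1469 → turn +1·90°
n=2: pose=(-7,2,E); sL=20/73, sR=20/37; mL=-1830/2701, mR=10/37; mL+mR=-1100/2701 → advance -1; mR−mL=2560/2701 → turn +1·90°
n=3: pose=(-8,2,N); sL=40/181, sR=8/25; mL=-1948/4525, mR=4/25; mL+mR=-1224/4525 → advance -1; mR−mL=2672/4525 → turn +1·90°
n=4: pose=(-8,1,W); sL=2/5, sR=10/41; mL=-91/205, mR=5/41; mL+mR=-66/205 → advance -1; mR−mL=116/205 → turn +1·90°
n=5: pose=(-7,1,S); sL=8/13, sR=40/113; mL=-972/1469, mR=20/113; mL+mR=-712/1469 → advance -1; mR−mL=1232/1469 → turn +1·90°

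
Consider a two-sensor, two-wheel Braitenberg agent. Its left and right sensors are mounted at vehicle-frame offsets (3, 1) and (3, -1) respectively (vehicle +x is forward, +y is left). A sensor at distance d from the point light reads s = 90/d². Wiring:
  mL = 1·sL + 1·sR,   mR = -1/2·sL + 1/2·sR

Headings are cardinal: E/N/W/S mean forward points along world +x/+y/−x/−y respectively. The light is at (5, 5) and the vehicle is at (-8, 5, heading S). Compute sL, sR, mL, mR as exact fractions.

left sensor world pos  = (-7, 2); dL² = 153
right sensor world pos = (-9, 2); dR² = 205
sL = 90/153 = 10/17
sR = 90/205 = 18/41
mL = 1·sL + 1·sR = 716/697
mR = -1/2·sL + 1/2·sR = -52/697

10/17 18/41 716/697 -52/697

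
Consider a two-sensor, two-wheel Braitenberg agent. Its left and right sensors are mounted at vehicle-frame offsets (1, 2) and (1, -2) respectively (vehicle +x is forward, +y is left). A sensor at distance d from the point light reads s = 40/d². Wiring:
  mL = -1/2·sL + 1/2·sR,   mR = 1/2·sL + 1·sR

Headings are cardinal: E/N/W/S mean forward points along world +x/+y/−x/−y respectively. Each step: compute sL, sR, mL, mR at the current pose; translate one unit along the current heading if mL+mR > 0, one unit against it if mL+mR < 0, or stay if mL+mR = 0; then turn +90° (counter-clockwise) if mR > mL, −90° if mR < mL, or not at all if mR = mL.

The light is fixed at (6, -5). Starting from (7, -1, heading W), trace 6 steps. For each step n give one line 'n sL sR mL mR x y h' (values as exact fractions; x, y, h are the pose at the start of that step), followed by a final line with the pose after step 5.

0 10 10/9 -40/9 55/9 7 -1 W
1 40/13 40/13 0 60/13 6 -1 S
2 20/13 20 120/13 270/13 6 -2 E
3 40/17 8/5 -32/85 236/85 7 -2 N
4 10 10/9 -40/9 55/9 7 -1 W
5 40/13 40/13 0 60/13 6 -1 S
final 6 -2 E

n=0: pose=(7,-1,W); sL=10, sR=10/9; mL=-40/9, mR=55/9; mL+mR=5/3 → advance +1; mR−mL=95/9 → turn +1·90°
n=1: pose=(6,-1,S); sL=40/13, sR=40/13; mL=0, mR=60/13; mL+mR=60/13 → advance +1; mR−mL=60/13 → turn +1·90°
n=2: pose=(6,-2,E); sL=20/13, sR=20; mL=120/13, mR=270/13; mL+mR=30 → advance +1; mR−mL=150/13 → turn +1·90°
n=3: pose=(7,-2,N); sL=40/17, sR=8/5; mL=-32/85, mR=236/85; mL+mR=12/5 → advance +1; mR−mL=268/85 → turn +1·90°
n=4: pose=(7,-1,W); sL=10, sR=10/9; mL=-40/9, mR=55/9; mL+mR=5/3 → advance +1; mR−mL=95/9 → turn +1·90°
n=5: pose=(6,-1,S); sL=40/13, sR=40/13; mL=0, mR=60/13; mL+mR=60/13 → advance +1; mR−mL=60/13 → turn +1·90°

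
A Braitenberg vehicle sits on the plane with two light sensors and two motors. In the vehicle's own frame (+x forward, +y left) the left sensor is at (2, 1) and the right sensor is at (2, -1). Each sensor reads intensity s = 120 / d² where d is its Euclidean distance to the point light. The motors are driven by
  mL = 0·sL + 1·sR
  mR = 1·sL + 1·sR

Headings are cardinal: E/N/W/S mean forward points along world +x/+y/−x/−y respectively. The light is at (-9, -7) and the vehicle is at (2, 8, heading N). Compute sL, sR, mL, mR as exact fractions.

120/389 120/433 120/433 98640/168437

left sensor world pos  = (1, 10); dL² = 389
right sensor world pos = (3, 10); dR² = 433
sL = 120/389 = 120/389
sR = 120/433 = 120/433
mL = 0·sL + 1·sR = 120/433
mR = 1·sL + 1·sR = 98640/168437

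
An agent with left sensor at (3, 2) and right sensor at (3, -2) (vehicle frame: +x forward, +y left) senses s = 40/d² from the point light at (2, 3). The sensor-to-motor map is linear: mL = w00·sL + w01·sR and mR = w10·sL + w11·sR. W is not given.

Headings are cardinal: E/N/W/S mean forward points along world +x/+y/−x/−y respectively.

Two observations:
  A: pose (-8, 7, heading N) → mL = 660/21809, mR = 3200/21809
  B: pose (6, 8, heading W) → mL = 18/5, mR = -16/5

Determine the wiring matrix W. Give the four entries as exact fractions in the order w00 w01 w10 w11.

obs A: pose=(-8,7,N) → sL=40/193, sR=40/113, mL=660/21809, mR=3200/21809
obs B: pose=(6,8,W) → sL=4, sR=4/5, mL=18/5, mR=-16/5
sensor matrix S = [[40/193, 40/113], [4, 4/5]]; det S = -27264/21809
solve [mL_A; mL_B] = S·[w00; w01] and [mR_A; mR_B] = S·[w10; w11]:
  w00 = 1, w01 = -1/2, w10 = -1, w11 = 1

1 -1/2 -1 1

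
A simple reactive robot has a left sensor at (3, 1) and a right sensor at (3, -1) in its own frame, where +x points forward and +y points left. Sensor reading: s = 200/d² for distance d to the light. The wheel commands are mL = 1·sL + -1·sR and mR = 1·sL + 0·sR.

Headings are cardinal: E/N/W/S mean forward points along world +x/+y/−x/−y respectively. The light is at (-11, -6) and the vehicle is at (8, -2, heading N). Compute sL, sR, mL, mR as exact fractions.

left sensor world pos  = (7, 1); dL² = 373
right sensor world pos = (9, 1); dR² = 449
sL = 200/373 = 200/373
sR = 200/449 = 200/449
mL = 1·sL + -1·sR = 15200/167477
mR = 1·sL + 0·sR = 200/373

200/373 200/449 15200/167477 200/373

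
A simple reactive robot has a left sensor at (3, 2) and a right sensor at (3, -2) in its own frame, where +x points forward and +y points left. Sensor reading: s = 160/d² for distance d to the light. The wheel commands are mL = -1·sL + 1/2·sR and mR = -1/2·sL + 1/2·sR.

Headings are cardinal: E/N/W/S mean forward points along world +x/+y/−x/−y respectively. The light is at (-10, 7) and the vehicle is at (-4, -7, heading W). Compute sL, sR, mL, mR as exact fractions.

32/53 160/153 -656/8109 1792/8109

left sensor world pos  = (-7, -9); dL² = 265
right sensor world pos = (-7, -5); dR² = 153
sL = 160/265 = 32/53
sR = 160/153 = 160/153
mL = -1·sL + 1/2·sR = -656/8109
mR = -1/2·sL + 1/2·sR = 1792/8109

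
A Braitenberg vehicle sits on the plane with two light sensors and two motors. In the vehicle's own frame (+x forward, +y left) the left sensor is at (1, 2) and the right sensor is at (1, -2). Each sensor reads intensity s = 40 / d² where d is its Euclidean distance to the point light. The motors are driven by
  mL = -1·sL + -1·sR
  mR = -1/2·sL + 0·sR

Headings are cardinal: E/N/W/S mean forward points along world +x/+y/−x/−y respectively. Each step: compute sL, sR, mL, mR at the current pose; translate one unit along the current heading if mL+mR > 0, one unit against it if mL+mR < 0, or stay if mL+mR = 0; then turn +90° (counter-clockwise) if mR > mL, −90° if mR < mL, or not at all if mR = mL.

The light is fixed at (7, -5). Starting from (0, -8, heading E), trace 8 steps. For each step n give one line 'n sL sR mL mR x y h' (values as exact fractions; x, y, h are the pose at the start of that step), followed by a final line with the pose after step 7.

n=0: pose=(0,-8,E); sL=40/37, sR=40/61; mL=-3920/2257, mR=-20/37; mL+mR=-5140/2257 → advance -1; mR−mL=2700/2257 → turn +1·90°
n=1: pose=(-1,-8,N); sL=5/13, sR=1; mL=-18/13, mR=-5/26; mL+mR=-41/26 → advance -1; mR−mL=31/26 → turn +1·90°
n=2: pose=(-1,-9,W); sL=40/117, sR=8/17; mL=-1616/1989, mR=-20/117; mL+mR=-652/663 → advance -1; mR−mL=1276/1989 → turn +1·90°
n=3: pose=(0,-9,S); sL=4/5, sR=20/53; mL=-312/265, mR=-2/5; mL+mR=-418/265 → advance -1; mR−mL=206/265 → turn +1·90°
n=4: pose=(0,-8,E); sL=40/37, sR=40/61; mL=-3920/2257, mR=-20/37; mL+mR=-5140/2257 → advance -1; mR−mL=2700/2257 → turn +1·90°
n=5: pose=(-1,-8,N); sL=5/13, sR=1; mL=-18/13, mR=-5/26; mL+mR=-41/26 → advance -1; mR−mL=31/26 → turn +1·90°
n=6: pose=(-1,-9,W); sL=40/117, sR=8/17; mL=-1616/1989, mR=-20/117; mL+mR=-652/663 → advance -1; mR−mL=1276/1989 → turn +1·90°
n=7: pose=(0,-9,S); sL=4/5, sR=20/53; mL=-312/265, mR=-2/5; mL+mR=-418/265 → advance -1; mR−mL=206/265 → turn +1·90°

0 40/37 40/61 -3920/2257 -20/37 0 -8 E
1 5/13 1 -18/13 -5/26 -1 -8 N
2 40/117 8/17 -1616/1989 -20/117 -1 -9 W
3 4/5 20/53 -312/265 -2/5 0 -9 S
4 40/37 40/61 -3920/2257 -20/37 0 -8 E
5 5/13 1 -18/13 -5/26 -1 -8 N
6 40/117 8/17 -1616/1989 -20/117 -1 -9 W
7 4/5 20/53 -312/265 -2/5 0 -9 S
final 0 -8 E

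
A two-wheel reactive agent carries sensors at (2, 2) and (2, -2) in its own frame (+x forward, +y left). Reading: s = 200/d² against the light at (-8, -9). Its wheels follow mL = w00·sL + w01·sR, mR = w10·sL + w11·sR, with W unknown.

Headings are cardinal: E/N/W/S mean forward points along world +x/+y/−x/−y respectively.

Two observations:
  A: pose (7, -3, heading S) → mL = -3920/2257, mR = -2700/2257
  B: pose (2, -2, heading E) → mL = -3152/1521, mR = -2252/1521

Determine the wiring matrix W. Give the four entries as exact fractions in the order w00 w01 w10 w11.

obs A: pose=(7,-3,S) → sL=40/61, sR=40/37, mL=-3920/2257, mR=-2700/2257
obs B: pose=(2,-2,E) → sL=8/9, sR=200/169, mL=-3152/1521, mR=-2252/1521
sensor matrix S = [[40/61, 40/37], [8/9, 200/169]]; det S = -634880/3432897
solve [mL_A; mL_B] = S·[w00; w01] and [mR_A; mR_B] = S·[w10; w11]:
  w00 = -1, w01 = -1, w10 = -1, w11 = -1/2

-1 -1 -1 -1/2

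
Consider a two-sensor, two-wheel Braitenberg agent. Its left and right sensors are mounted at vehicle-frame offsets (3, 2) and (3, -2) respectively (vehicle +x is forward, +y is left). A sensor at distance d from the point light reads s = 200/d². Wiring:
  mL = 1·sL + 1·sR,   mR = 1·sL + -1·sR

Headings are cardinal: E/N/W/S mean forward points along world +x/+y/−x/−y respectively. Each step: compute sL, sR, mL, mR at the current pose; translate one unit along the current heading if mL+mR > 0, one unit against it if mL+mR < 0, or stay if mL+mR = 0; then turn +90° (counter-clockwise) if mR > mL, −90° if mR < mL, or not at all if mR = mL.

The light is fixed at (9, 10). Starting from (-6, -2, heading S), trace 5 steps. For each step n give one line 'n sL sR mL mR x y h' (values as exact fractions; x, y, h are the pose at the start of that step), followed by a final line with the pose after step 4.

0 100/197 100/257 45400/50629 6000/50629 -6 -2 S
1 200/549 40/89 39760/48861 -4160/48861 -6 -3 W
2 25/53 25/37 2250/1961 -400/1961 -7 -3 N
3 200/269 40/73 25360/19637 3840/19637 -7 -2 E
4 100/197 100/257 45400/50629 6000/50629 -6 -2 S
final -6 -3 W

n=0: pose=(-6,-2,S); sL=100/197, sR=100/257; mL=45400/50629, mR=6000/50629; mL+mR=200/197 → advance +1; mR−mL=-200/257 → turn -1·90°
n=1: pose=(-6,-3,W); sL=200/549, sR=40/89; mL=39760/48861, mR=-4160/48861; mL+mR=400/549 → advance +1; mR−mL=-80/89 → turn -1·90°
n=2: pose=(-7,-3,N); sL=25/53, sR=25/37; mL=2250/1961, mR=-400/1961; mL+mR=50/53 → advance +1; mR−mL=-50/37 → turn -1·90°
n=3: pose=(-7,-2,E); sL=200/269, sR=40/73; mL=25360/19637, mR=3840/19637; mL+mR=400/269 → advance +1; mR−mL=-80/73 → turn -1·90°
n=4: pose=(-6,-2,S); sL=100/197, sR=100/257; mL=45400/50629, mR=6000/50629; mL+mR=200/197 → advance +1; mR−mL=-200/257 → turn -1·90°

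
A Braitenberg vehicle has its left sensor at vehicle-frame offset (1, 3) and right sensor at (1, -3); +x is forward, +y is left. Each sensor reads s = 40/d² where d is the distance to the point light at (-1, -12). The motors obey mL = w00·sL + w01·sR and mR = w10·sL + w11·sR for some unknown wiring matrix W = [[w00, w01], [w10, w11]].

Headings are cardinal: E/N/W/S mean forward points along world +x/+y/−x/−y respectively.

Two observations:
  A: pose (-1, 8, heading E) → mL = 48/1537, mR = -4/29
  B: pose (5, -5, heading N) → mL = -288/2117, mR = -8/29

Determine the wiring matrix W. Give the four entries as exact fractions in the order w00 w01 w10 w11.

obs A: pose=(-1,8,E) → sL=4/53, sR=4/29, mL=48/1537, mR=-4/29
obs B: pose=(5,-5,N) → sL=40/73, sR=8/29, mL=-288/2117, mR=-8/29
sensor matrix S = [[4/53, 4/29], [40/73, 8/29]]; det S = -6144/112201
solve [mL_A; mL_B] = S·[w00; w01] and [mR_A; mR_B] = S·[w10; w11]:
  w00 = -1/2, w01 = 1/2, w10 = 0, w11 = -1

-1/2 1/2 0 -1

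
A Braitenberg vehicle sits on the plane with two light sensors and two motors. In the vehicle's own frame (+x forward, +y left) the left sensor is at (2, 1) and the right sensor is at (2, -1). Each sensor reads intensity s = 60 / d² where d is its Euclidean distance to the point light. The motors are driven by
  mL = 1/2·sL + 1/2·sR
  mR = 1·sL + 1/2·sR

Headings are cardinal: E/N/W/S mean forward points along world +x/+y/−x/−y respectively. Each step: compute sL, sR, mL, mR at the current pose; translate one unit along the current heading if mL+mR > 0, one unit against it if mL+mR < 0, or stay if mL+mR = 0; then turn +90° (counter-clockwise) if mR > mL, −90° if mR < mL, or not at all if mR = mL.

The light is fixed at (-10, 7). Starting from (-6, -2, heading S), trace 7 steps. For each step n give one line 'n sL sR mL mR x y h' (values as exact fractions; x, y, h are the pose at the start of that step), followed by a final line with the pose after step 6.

0 30/73 6/13 414/949 609/949 -6 -2 S
1 20/39 60/157 2740/6123 4310/6123 -6 -3 E
2 3/4 3/5 27/40 21/20 -5 -3 N
3 60/109 60/73 5460/7957 7650/7957 -5 -2 W
4 30/73 6/13 414/949 609/949 -6 -2 S
5 20/39 60/157 2740/6123 4310/6123 -6 -3 E
6 3/4 3/5 27/40 21/20 -5 -3 N
final -5 -2 W

n=0: pose=(-6,-2,S); sL=30/73, sR=6/13; mL=414/949, mR=609/949; mL+mR=1023/949 → advance +1; mR−mL=15/73 → turn +1·90°
n=1: pose=(-6,-3,E); sL=20/39, sR=60/157; mL=2740/6123, mR=4310/6123; mL+mR=2350/2041 → advance +1; mR−mL=10/39 → turn +1·90°
n=2: pose=(-5,-3,N); sL=3/4, sR=3/5; mL=27/40, mR=21/20; mL+mR=69/40 → advance +1; mR−mL=3/8 → turn +1·90°
n=3: pose=(-5,-2,W); sL=60/109, sR=60/73; mL=5460/7957, mR=7650/7957; mL+mR=13110/7957 → advance +1; mR−mL=30/109 → turn +1·90°
n=4: pose=(-6,-2,S); sL=30/73, sR=6/13; mL=414/949, mR=609/949; mL+mR=1023/949 → advance +1; mR−mL=15/73 → turn +1·90°
n=5: pose=(-6,-3,E); sL=20/39, sR=60/157; mL=2740/6123, mR=4310/6123; mL+mR=2350/2041 → advance +1; mR−mL=10/39 → turn +1·90°
n=6: pose=(-5,-3,N); sL=3/4, sR=3/5; mL=27/40, mR=21/20; mL+mR=69/40 → advance +1; mR−mL=3/8 → turn +1·90°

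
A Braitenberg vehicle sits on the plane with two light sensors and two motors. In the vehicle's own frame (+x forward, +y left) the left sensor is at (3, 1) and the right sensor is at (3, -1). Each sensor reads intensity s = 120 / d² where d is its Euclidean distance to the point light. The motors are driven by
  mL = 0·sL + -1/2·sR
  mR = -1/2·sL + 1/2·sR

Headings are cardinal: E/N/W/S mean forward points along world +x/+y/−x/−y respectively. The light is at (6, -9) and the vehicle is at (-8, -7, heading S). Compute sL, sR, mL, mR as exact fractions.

left sensor world pos  = (-7, -10); dL² = 170
right sensor world pos = (-9, -10); dR² = 226
sL = 120/170 = 12/17
sR = 120/226 = 60/113
mL = 0·sL + -1/2·sR = -30/113
mR = -1/2·sL + 1/2·sR = -168/1921

12/17 60/113 -30/113 -168/1921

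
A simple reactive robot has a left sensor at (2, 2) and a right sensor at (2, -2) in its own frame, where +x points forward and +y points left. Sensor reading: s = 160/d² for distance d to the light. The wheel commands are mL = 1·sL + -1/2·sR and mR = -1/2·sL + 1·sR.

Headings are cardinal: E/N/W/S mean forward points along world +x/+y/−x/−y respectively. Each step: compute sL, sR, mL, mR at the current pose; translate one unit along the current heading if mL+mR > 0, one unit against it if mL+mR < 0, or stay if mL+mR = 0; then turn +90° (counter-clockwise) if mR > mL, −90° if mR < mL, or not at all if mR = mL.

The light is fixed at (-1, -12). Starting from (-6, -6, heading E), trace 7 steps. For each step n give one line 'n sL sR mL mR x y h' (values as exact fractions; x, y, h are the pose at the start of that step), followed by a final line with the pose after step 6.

0 160/73 32/5 -368/365 1936/365 -6 -6 E
1 8/5 40/17 36/85 132/85 -5 -6 N
2 160/61 160/117 13840/7137 400/7137 -5 -5 W
3 16/13 16/9 40/117 136/117 -6 -5 N
4 32/17 160/149 3408/2533 336/2533 -6 -4 W
5 40/41 40/29 340/1189 1060/1189 -7 -4 N
6 160/113 32/37 4112/4181 656/4181 -7 -3 W
final -8 -3 N

n=0: pose=(-6,-6,E); sL=160/73, sR=32/5; mL=-368/365, mR=1936/365; mL+mR=1568/365 → advance +1; mR−mL=2304/365 → turn +1·90°
n=1: pose=(-5,-6,N); sL=8/5, sR=40/17; mL=36/85, mR=132/85; mL+mR=168/85 → advance +1; mR−mL=96/85 → turn +1·90°
n=2: pose=(-5,-5,W); sL=160/61, sR=160/117; mL=13840/7137, mR=400/7137; mL+mR=14240/7137 → advance +1; mR−mL=-4480/2379 → turn -1·90°
n=3: pose=(-6,-5,N); sL=16/13, sR=16/9; mL=40/117, mR=136/117; mL+mR=176/117 → advance +1; mR−mL=32/39 → turn +1·90°
n=4: pose=(-6,-4,W); sL=32/17, sR=160/149; mL=3408/2533, mR=336/2533; mL+mR=3744/2533 → advance +1; mR−mL=-3072/2533 → turn -1·90°
n=5: pose=(-7,-4,N); sL=40/41, sR=40/29; mL=340/1189, mR=1060/1189; mL+mR=1400/1189 → advance +1; mR−mL=720/1189 → turn +1·90°
n=6: pose=(-7,-3,W); sL=160/113, sR=32/37; mL=4112/4181, mR=656/4181; mL+mR=4768/4181 → advance +1; mR−mL=-3456/4181 → turn -1·90°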